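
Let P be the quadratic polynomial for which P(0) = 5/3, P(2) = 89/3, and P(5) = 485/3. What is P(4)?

317/3

Write P(x) = ax^2 + bx + c. Substituting each data point gives a linear system:
  c = 5/3
  4a + 2b + c = 89/3
  25a + 5b + c = 485/3
Solving the system yields a = 6, b = 2, c = 5/3.
So P(x) = 6x^2 + 2x + 5/3.
Then P(4) = 317/3.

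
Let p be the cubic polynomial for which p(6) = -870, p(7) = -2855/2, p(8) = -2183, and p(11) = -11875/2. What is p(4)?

Write p(x) = ax^3 + bx^2 + cx + d. Substituting each data point gives a linear system:
  216a + 36b + 6c + d = -870
  343a + 49b + 7c + d = -2855/2
  512a + 64b + 8c + d = -2183
  1331a + 121b + 11c + d = -11875/2
Solving the system yields a = -5, b = 6, c = -1/2, d = -3.
So p(x) = -5x^3 + 6x^2 - (1/2)x - 3.
Then p(4) = -229.

-229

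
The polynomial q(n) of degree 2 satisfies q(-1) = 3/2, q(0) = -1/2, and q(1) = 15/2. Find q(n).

q(n) = 5n^2 + 3n - 1/2

Write q(n) = an^2 + bn + c. Substituting each data point gives a linear system:
  a - b + c = 3/2
  c = -1/2
  a + b + c = 15/2
Solving the system yields a = 5, b = 3, c = -1/2.
So q(n) = 5n² + 3n - 1/2.
Check: q(-1) = 3/2. ✓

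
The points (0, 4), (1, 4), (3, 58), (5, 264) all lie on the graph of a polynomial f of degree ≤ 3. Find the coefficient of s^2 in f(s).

1

Write f(s) = as^3 + bs^2 + cs + d. Substituting each data point gives a linear system:
  d = 4
  a + b + c + d = 4
  27a + 9b + 3c + d = 58
  125a + 25b + 5c + d = 264
Solving the system yields a = 2, b = 1, c = -3, d = 4.
So f(s) = 2s^3 + s^2 - 3s + 4.
The coefficient of s^2 is 1.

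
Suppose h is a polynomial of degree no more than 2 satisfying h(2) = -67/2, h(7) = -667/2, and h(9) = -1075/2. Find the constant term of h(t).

Write h(t) = at^2 + bt + c. Substituting each data point gives a linear system:
  4a + 2b + c = -67/2
  49a + 7b + c = -667/2
  81a + 9b + c = -1075/2
Solving the system yields a = -6, b = -6, c = 5/2.
So h(t) = -6t² - 6t + 5/2.
The constant term is 5/2.

5/2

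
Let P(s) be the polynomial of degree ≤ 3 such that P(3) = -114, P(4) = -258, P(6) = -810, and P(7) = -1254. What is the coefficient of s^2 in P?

-5

Write P(s) = as^3 + bs^2 + cs + d. Substituting each data point gives a linear system:
  27a + 9b + 3c + d = -114
  64a + 16b + 4c + d = -258
  216a + 36b + 6c + d = -810
  343a + 49b + 7c + d = -1254
Solving the system yields a = -3, b = -5, c = 2, d = 6.
So P(s) = -3s^3 - 5s^2 + 2s + 6.
The coefficient of s^2 is -5.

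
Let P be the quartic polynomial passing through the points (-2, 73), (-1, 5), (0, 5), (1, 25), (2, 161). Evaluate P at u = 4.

Using the Lagrange interpolation formula with nodes -2, -1, 0, 1, 2:
  L_0(u) = (u + 1)u(u - 1)(u - 2) / 24
  L_1(u) = (u + 2)u(u - 1)(u - 2) / -6
  L_2(u) = (u + 2)(u + 1)(u - 1)(u - 2) / 4
  L_3(u) = (u + 2)(u + 1)u(u - 2) / -6
  L_4(u) = (u + 2)(u + 1)u(u - 1) / 24
Then P(u) = 73·L_0(u) + 5·L_1(u) + 5·L_2(u) + 25·L_3(u) + 161·L_4(u).
Expanding and collecting terms gives P(u) = 6u^4 + 4u^3 + 4u^2 + 6u + 5.
Evaluating at u = 4: P(4) = 1885.

1885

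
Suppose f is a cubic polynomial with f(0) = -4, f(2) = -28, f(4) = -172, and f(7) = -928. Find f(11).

Using the Lagrange interpolation formula with nodes 0, 2, 4, 7:
  L_0(t) = (t - 2)(t - 4)(t - 7) / -56
  L_1(t) = t(t - 4)(t - 7) / 20
  L_2(t) = t(t - 2)(t - 7) / -24
  L_3(t) = t(t - 2)(t - 4) / 105
Then f(t) = -4·L_0(t) - 28·L_1(t) - 172·L_2(t) - 928·L_3(t).
Expanding and collecting terms gives f(t) = -3t^3 + 3t^2 - 6t - 4.
Evaluating at t = 11: f(11) = -3700.

-3700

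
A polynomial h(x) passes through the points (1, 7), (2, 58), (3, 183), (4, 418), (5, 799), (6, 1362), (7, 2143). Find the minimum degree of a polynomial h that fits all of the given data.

3

Forward differences of the values at x = 1, 2, 3, 4, 5, 6, 7:
  h  : 7  58  183  418  799  1362  2143
  Δ  : 51  125  235  381  563  781
  Δ^2: 74  110  146  182  218
  Δ^3: 36  36  36  36
  Δ^4: 0  0  0
  Δ^5: 0  0
  Δ^6: 0
The third differences are constant (36) and nonzero, while all higher differences vanish, so the minimal degree is 3.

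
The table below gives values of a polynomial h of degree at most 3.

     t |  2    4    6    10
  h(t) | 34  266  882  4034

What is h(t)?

Using the Lagrange interpolation formula with nodes 2, 4, 6, 10:
  L_0(t) = (t - 4)(t - 6)(t - 10) / -64
  L_1(t) = (t - 2)(t - 6)(t - 10) / 24
  L_2(t) = (t - 2)(t - 4)(t - 10) / -32
  L_3(t) = (t - 2)(t - 4)(t - 6) / 192
Then h(t) = 34·L_0(t) + 266·L_1(t) + 882·L_2(t) + 4034·L_3(t).
Expanding and collecting terms gives h(t) = 4t^3 + 4t - 6.
Check: h(2) = 34. ✓

h(t) = 4t^3 + 4t - 6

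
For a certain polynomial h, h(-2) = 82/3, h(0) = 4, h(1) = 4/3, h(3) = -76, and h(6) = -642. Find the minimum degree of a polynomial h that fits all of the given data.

Divided differences on the nodes -2, 0, 1, 3, 6:
  order 0: 82/3  4  4/3  -76  -642
  order 1: -35/3  -8/3  -116/3  -566/3
  order 2: 3  -12  -30
  order 3: -3  -3
  order 4: 0
The order-3 divided differences are all -3 (nonzero) and every higher order vanishes, so the data lies on a polynomial of degree exactly 3.

3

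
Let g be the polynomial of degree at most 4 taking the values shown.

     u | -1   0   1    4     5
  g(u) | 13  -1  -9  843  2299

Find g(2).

13

Write g(u) = au^4 + bu^3 + cu^2 + du + e. Substituting each data point gives a linear system:
  a - b + c - d + e = 13
  e = -1
  a + b + c + d + e = -9
  256a + 64b + 16c + 4d + e = 843
  625a + 125b + 25c + 5d + e = 2299
Solving the system yields a = 5, b = -6, c = -2, d = -5, e = -1.
So g(u) = 5u⁴ - 6u³ - 2u² - 5u - 1.
Then g(2) = 13.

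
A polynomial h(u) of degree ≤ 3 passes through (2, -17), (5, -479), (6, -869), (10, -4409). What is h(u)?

Using the Lagrange interpolation formula with nodes 2, 5, 6, 10:
  L_0(u) = (u - 5)(u - 6)(u - 10) / -96
  L_1(u) = (u - 2)(u - 6)(u - 10) / 15
  L_2(u) = (u - 2)(u - 5)(u - 10) / -16
  L_3(u) = (u - 2)(u - 5)(u - 6) / 160
Then h(u) = -17·L_0(u) - 479·L_1(u) - 869·L_2(u) - 4409·L_3(u).
Expanding and collecting terms gives h(u) = -5u^3 + 6u^2 - u + 1.
Check: h(5) = -479. ✓

h(u) = -5u^3 + 6u^2 - u + 1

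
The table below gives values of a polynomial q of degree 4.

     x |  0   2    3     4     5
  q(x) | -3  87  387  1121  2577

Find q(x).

Write q(x) = ax^4 + bx^3 + cx^2 + dx + e. Substituting each data point gives a linear system:
  e = -3
  16a + 8b + 4c + 2d + e = 87
  81a + 27b + 9c + 3d + e = 387
  256a + 64b + 16c + 4d + e = 1121
  625a + 125b + 25c + 5d + e = 2577
Solving the system yields a = 3, b = 6, c = -2, d = 1, e = -3.
So q(x) = 3x^4 + 6x^3 - 2x^2 + x - 3.
Check: q(3) = 387. ✓

q(x) = 3x^4 + 6x^3 - 2x^2 + x - 3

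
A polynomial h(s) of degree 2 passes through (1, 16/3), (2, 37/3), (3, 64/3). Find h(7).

Write h(s) = as^2 + bs + c. Substituting each data point gives a linear system:
  a + b + c = 16/3
  4a + 2b + c = 37/3
  9a + 3b + c = 64/3
Solving the system yields a = 1, b = 4, c = 1/3.
So h(s) = s² + 4s + 1/3.
Then h(7) = 232/3.

232/3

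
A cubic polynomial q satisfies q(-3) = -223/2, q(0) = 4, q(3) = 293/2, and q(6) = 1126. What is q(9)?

7505/2

Forward differences of the values at n = -3, 0, 3, 6:
  q  : -223/2  4  293/2  1126
  Δ  : 231/2  285/2  1959/2
  Δ^2: 27  837
  Δ^3: 810
The third differences are constant, confirming degree 3.
Interpolating (Newton forward form) and evaluating at n = 9 gives q(9) = 7505/2.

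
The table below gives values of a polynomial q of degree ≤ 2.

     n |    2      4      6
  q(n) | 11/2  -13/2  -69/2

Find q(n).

Using the Lagrange interpolation formula with nodes 2, 4, 6:
  L_0(n) = (n - 4)(n - 6) / 8
  L_1(n) = (n - 2)(n - 6) / -4
  L_2(n) = (n - 2)(n - 4) / 8
Then q(n) = 11/2·L_0(n) - 13/2·L_1(n) - 69/2·L_2(n).
Expanding and collecting terms gives q(n) = -2n^2 + 6n + 3/2.
Check: q(2) = 11/2. ✓

q(n) = -2n^2 + 6n + 3/2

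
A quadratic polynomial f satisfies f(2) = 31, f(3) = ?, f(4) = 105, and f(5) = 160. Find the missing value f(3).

The 3 known points determine the degree-2 polynomial uniquely.
Write f(t) = at^2 + bt + c. Substituting each data point gives a linear system:
  4a + 2b + c = 31
  16a + 4b + c = 105
  25a + 5b + c = 160
Solving the system yields a = 6, b = 1, c = 5.
So f(t) = 6t^2 + t + 5.
Then f(3) = 62.

62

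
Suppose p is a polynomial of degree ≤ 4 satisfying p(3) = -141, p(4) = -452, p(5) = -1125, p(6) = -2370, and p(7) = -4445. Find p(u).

p(u) = -2u^4 + u^3 + u^2 - 5u

Write p(u) = au^4 + bu^3 + cu^2 + du + e. Substituting each data point gives a linear system:
  81a + 27b + 9c + 3d + e = -141
  256a + 64b + 16c + 4d + e = -452
  625a + 125b + 25c + 5d + e = -1125
  1296a + 216b + 36c + 6d + e = -2370
  2401a + 343b + 49c + 7d + e = -4445
Solving the system yields a = -2, b = 1, c = 1, d = -5, e = 0.
So p(u) = -2u⁴ + u³ + u² - 5u.
Check: p(6) = -2370. ✓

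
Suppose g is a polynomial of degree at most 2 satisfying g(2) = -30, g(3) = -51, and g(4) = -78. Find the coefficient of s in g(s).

-6

Write g(s) = as^2 + bs + c. Substituting each data point gives a linear system:
  4a + 2b + c = -30
  9a + 3b + c = -51
  16a + 4b + c = -78
Solving the system yields a = -3, b = -6, c = -6.
So g(s) = -3s^2 - 6s - 6.
The coefficient of s is -6.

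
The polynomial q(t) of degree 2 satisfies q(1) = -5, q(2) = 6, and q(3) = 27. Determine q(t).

q(t) = 5t^2 - 4t - 6

Write q(t) = at^2 + bt + c. Substituting each data point gives a linear system:
  a + b + c = -5
  4a + 2b + c = 6
  9a + 3b + c = 27
Solving the system yields a = 5, b = -4, c = -6.
So q(t) = 5t^2 - 4t - 6.
Check: q(2) = 6. ✓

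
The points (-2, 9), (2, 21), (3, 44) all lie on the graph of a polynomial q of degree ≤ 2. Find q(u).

q(u) = 4u^2 + 3u - 1

Write q(u) = au^2 + bu + c. Substituting each data point gives a linear system:
  4a - 2b + c = 9
  4a + 2b + c = 21
  9a + 3b + c = 44
Solving the system yields a = 4, b = 3, c = -1.
So q(u) = 4u^2 + 3u - 1.
Check: q(3) = 44. ✓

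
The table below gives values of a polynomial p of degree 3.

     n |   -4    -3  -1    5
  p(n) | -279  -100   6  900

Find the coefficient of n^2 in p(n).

6

Write p(n) = an^3 + bn^2 + cn + d. Substituting each data point gives a linear system:
  -64a + 16b - 4c + d = -279
  -27a + 9b - 3c + d = -100
  -a + b - c + d = 6
  125a + 25b + 5c + d = 900
Solving the system yields a = 6, b = 6, c = -1, d = 5.
So p(n) = 6n^3 + 6n^2 - n + 5.
The coefficient of n^2 is 6.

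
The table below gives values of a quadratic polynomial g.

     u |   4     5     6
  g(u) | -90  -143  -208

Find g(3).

Forward differences of the values at u = 4, 5, 6:
  g  : -90  -143  -208
  Δ  : -53  -65
  Δ^2: -12
The second differences are constant, confirming degree 2.
Interpolating (Newton forward form) and evaluating at u = 3 gives g(3) = -49.

-49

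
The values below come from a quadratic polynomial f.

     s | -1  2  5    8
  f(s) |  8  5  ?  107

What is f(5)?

The 3 known points determine the degree-2 polynomial uniquely.
Write f(s) = as^2 + bs + c. Substituting each data point gives a linear system:
  a - b + c = 8
  4a + 2b + c = 5
  64a + 8b + c = 107
Solving the system yields a = 2, b = -3, c = 3.
So f(s) = 2s² - 3s + 3.
Then f(5) = 38.

38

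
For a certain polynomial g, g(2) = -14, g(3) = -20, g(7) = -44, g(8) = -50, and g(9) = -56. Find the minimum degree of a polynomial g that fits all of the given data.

1

Divided differences on the nodes 2, 3, 7, 8, 9:
  order 0: -14  -20  -44  -50  -56
  order 1: -6  -6  -6  -6
  order 2: 0  0  0
  order 3: 0  0
  order 4: 0
The order-1 divided differences are all -6 (nonzero) and every higher order vanishes, so the data lies on a polynomial of degree exactly 1.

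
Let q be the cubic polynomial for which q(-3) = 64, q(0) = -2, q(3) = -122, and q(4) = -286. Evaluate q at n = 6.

Write q(n) = an^3 + bn^2 + cn + d. Substituting each data point gives a linear system:
  -27a + 9b - 3c + d = 64
  d = -2
  27a + 9b + 3c + d = -122
  64a + 16b + 4c + d = -286
Solving the system yields a = -4, b = -3, c = 5, d = -2.
So q(n) = -4n^3 - 3n^2 + 5n - 2.
Then q(6) = -944.

-944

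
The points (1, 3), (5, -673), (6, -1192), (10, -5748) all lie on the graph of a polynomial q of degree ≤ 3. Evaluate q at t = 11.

-7687

Write q(t) = at^3 + bt^2 + ct + d. Substituting each data point gives a linear system:
  a + b + c + d = 3
  125a + 25b + 5c + d = -673
  216a + 36b + 6c + d = -1192
  1000a + 100b + 10c + d = -5748
Solving the system yields a = -6, b = 2, c = 5, d = 2.
So q(t) = -6t^3 + 2t^2 + 5t + 2.
Then q(11) = -7687.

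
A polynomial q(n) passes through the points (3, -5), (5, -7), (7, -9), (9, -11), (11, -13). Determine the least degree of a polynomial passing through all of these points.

1

Forward differences of the values at n = 3, 5, 7, 9, 11:
  q  : -5  -7  -9  -11  -13
  Δ  : -2  -2  -2  -2
  Δ^2: 0  0  0
  Δ^3: 0  0
  Δ^4: 0
The first differences are constant (-2) and nonzero, while all higher differences vanish, so the minimal degree is 1.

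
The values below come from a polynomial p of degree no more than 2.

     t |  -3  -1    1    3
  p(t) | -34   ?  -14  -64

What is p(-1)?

-4

On equispaced nodes a degree-2 polynomial has vanishing third forward difference, so
  - p(-3) + 3·p(-1) - 3·p(1) + p(3) = 0.
Substituting the known values and solving for p(-1):
  3·p(-1) = -12
  p(-1) = -4.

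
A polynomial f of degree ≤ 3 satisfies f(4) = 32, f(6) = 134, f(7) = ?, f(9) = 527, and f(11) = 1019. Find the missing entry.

The 4 known points determine the degree-3 polynomial uniquely.
Write f(n) = an^3 + bn^2 + cn + d. Substituting each data point gives a linear system:
  64a + 16b + 4c + d = 32
  216a + 36b + 6c + d = 134
  729a + 81b + 9c + d = 527
  1331a + 121b + 11c + d = 1019
Solving the system yields a = 1, b = -3, c = 5, d = -4.
So f(n) = n^3 - 3n^2 + 5n - 4.
Then f(7) = 227.

227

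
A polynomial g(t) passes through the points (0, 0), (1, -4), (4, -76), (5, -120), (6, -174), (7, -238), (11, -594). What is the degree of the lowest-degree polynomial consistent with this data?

Divided differences on the nodes 0, 1, 4, 5, 6, 7, 11:
  order 0: 0  -4  -76  -120  -174  -238  -594
  order 1: -4  -24  -44  -54  -64  -89
  order 2: -5  -5  -5  -5  -5
  order 3: 0  0  0  0
  order 4: 0  0  0
  order 5: 0  0
  order 6: 0
The order-2 divided differences are all -5 (nonzero) and every higher order vanishes, so the data lies on a polynomial of degree exactly 2.

2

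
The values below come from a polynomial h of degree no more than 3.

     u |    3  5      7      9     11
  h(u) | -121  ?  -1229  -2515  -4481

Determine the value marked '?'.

-479

The 4 known points determine the degree-3 polynomial uniquely.
Write h(u) = au^3 + bu^2 + cu + d. Substituting each data point gives a linear system:
  27a + 9b + 3c + d = -121
  343a + 49b + 7c + d = -1229
  729a + 81b + 9c + d = -2515
  1331a + 121b + 11c + d = -4481
Solving the system yields a = -3, b = -4, c = 0, d = -4.
So h(u) = -3u^3 - 4u^2 - 4.
Then h(5) = -479.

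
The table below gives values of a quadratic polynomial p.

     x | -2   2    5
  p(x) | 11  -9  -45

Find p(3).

-19

Using the Lagrange interpolation formula with nodes -2, 2, 5:
  L_0(x) = (x - 2)(x - 5) / 28
  L_1(x) = (x + 2)(x - 5) / -12
  L_2(x) = (x + 2)(x - 2) / 21
Then p(x) = 11·L_0(x) - 9·L_1(x) - 45·L_2(x).
Expanding and collecting terms gives p(x) = -x^2 - 5x + 5.
Evaluating at x = 3: p(3) = -19.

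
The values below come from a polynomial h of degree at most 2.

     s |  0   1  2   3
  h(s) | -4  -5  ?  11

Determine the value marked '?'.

On equispaced nodes a degree-2 polynomial has vanishing third forward difference, so
  - h(0) + 3·h(1) - 3·h(2) + h(3) = 0.
Substituting the known values and solving for h(2):
  -3·h(2) = 0
  h(2) = 0.

0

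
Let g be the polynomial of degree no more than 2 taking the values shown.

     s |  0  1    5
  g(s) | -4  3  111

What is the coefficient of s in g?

Write g(s) = as^2 + bs + c. Substituting each data point gives a linear system:
  c = -4
  a + b + c = 3
  25a + 5b + c = 111
Solving the system yields a = 4, b = 3, c = -4.
So g(s) = 4s^2 + 3s - 4.
The coefficient of s is 3.

3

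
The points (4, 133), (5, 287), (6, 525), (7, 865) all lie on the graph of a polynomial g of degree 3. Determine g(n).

g(n) = 3n^3 - 3n^2 - 2n - 3

Using the Lagrange interpolation formula with nodes 4, 5, 6, 7:
  L_0(n) = (n - 5)(n - 6)(n - 7) / -6
  L_1(n) = (n - 4)(n - 6)(n - 7) / 2
  L_2(n) = (n - 4)(n - 5)(n - 7) / -2
  L_3(n) = (n - 4)(n - 5)(n - 6) / 6
Then g(n) = 133·L_0(n) + 287·L_1(n) + 525·L_2(n) + 865·L_3(n).
Expanding and collecting terms gives g(n) = 3n^3 - 3n^2 - 2n - 3.
Check: g(4) = 133. ✓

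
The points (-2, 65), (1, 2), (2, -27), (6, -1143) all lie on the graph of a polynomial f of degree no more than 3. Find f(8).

-2805

Write f(n) = an^3 + bn^2 + cn + d. Substituting each data point gives a linear system:
  -8a + 4b - 2c + d = 65
  a + b + c + d = 2
  8a + 4b + 2c + d = -27
  216a + 36b + 6c + d = -1143
Solving the system yields a = -6, b = 4, c = 1, d = 3.
So f(n) = -6n³ + 4n² + n + 3.
Then f(8) = -2805.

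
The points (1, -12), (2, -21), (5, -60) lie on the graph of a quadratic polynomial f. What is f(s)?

Using the Lagrange interpolation formula with nodes 1, 2, 5:
  L_0(s) = (s - 2)(s - 5) / 4
  L_1(s) = (s - 1)(s - 5) / -3
  L_2(s) = (s - 1)(s - 2) / 12
Then f(s) = -12·L_0(s) - 21·L_1(s) - 60·L_2(s).
Expanding and collecting terms gives f(s) = -s² - 6s - 5.
Check: f(1) = -12. ✓

f(s) = -s^2 - 6s - 5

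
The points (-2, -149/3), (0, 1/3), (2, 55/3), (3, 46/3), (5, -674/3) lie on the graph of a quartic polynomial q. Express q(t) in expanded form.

q(t) = -t^4 + 3t^3 + 5t + 1/3

Write q(t) = at^4 + bt^3 + ct^2 + dt + e. Substituting each data point gives a linear system:
  16a - 8b + 4c - 2d + e = -149/3
  e = 1/3
  16a + 8b + 4c + 2d + e = 55/3
  81a + 27b + 9c + 3d + e = 46/3
  625a + 125b + 25c + 5d + e = -674/3
Solving the system yields a = -1, b = 3, c = 0, d = 5, e = 1/3.
So q(t) = -t^4 + 3t^3 + 5t + 1/3.
Check: q(3) = 46/3. ✓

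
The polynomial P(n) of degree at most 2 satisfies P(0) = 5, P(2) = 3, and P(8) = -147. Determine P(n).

P(n) = -3n^2 + 5n + 5

Write P(n) = an^2 + bn + c. Substituting each data point gives a linear system:
  c = 5
  4a + 2b + c = 3
  64a + 8b + c = -147
Solving the system yields a = -3, b = 5, c = 5.
So P(n) = -3n^2 + 5n + 5.
Check: P(0) = 5. ✓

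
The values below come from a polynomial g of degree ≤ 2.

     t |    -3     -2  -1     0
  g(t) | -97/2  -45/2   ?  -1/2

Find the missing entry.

-13/2

The 3 known points determine the degree-2 polynomial uniquely.
Write g(t) = at^2 + bt + c. Substituting each data point gives a linear system:
  9a - 3b + c = -97/2
  4a - 2b + c = -45/2
  c = -1/2
Solving the system yields a = -5, b = 1, c = -1/2.
So g(t) = -5t² + t - 1/2.
Then g(-1) = -13/2.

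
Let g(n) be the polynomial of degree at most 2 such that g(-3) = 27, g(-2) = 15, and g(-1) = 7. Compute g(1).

3

Forward differences of the values at n = -3, -2, -1:
  g  : 27  15  7
  Δ  : -12  -8
  Δ^2: 4
The second differences are constant, confirming degree 2.
Interpolating (Newton forward form) and evaluating at n = 1 gives g(1) = 3.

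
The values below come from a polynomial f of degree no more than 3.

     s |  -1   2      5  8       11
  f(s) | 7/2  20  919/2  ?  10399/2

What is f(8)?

The 4 known points determine the degree-3 polynomial uniquely.
Write f(s) = as^3 + bs^2 + cs + d. Substituting each data point gives a linear system:
  -a + b - c + d = 7/2
  8a + 4b + 2c + d = 20
  125a + 25b + 5c + d = 919/2
  1331a + 121b + 11c + d = 10399/2
Solving the system yields a = 4, b = -1/2, c = -6, d = 2.
So f(s) = 4s³ - (1/2)s² - 6s + 2.
Then f(8) = 1970.

1970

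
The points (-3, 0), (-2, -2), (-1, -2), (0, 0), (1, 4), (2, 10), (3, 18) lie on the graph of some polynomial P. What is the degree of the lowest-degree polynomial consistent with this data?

2

Forward differences of the values at n = -3, -2, -1, 0, 1, 2, 3:
  P  : 0  -2  -2  0  4  10  18
  Δ  : -2  0  2  4  6  8
  Δ^2: 2  2  2  2  2
  Δ^3: 0  0  0  0
  Δ^4: 0  0  0
  Δ^5: 0  0
  Δ^6: 0
The second differences are constant (2) and nonzero, while all higher differences vanish, so the minimal degree is 2.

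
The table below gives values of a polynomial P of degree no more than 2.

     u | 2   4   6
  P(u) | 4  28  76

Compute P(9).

Using the Lagrange interpolation formula with nodes 2, 4, 6:
  L_0(u) = (u - 4)(u - 6) / 8
  L_1(u) = (u - 2)(u - 6) / -4
  L_2(u) = (u - 2)(u - 4) / 8
Then P(u) = 4·L_0(u) + 28·L_1(u) + 76·L_2(u).
Expanding and collecting terms gives P(u) = 3u^2 - 6u + 4.
Evaluating at u = 9: P(9) = 193.

193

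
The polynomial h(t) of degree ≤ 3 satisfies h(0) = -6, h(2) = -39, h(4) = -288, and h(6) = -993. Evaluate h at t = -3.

Using the Lagrange interpolation formula with nodes 0, 2, 4, 6:
  L_0(t) = (t - 2)(t - 4)(t - 6) / -48
  L_1(t) = t(t - 4)(t - 6) / 16
  L_2(t) = t(t - 2)(t - 6) / -16
  L_3(t) = t(t - 2)(t - 4) / 48
Then h(t) = -6·L_0(t) - 39·L_1(t) - 288·L_2(t) - 993·L_3(t).
Expanding and collecting terms gives h(t) = -5t^3 + 3t^2 - (5/2)t - 6.
Evaluating at t = -3: h(-3) = 327/2.

327/2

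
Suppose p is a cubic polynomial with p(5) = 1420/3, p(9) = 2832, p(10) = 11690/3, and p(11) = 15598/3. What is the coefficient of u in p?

-1/3

Write p(u) = au^3 + bu^2 + cu + d. Substituting each data point gives a linear system:
  125a + 25b + 5c + d = 1420/3
  729a + 81b + 9c + d = 2832
  1000a + 100b + 10c + d = 11690/3
  1331a + 121b + 11c + d = 15598/3
Solving the system yields a = 4, b = -1, c = -1/3, d = 0.
So p(u) = 4u^3 - u^2 - (1/3)u.
The coefficient of u is -1/3.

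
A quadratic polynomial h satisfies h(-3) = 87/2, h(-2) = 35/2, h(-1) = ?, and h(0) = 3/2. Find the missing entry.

The 3 known points determine the degree-2 polynomial uniquely.
Write h(u) = au^2 + bu + c. Substituting each data point gives a linear system:
  9a - 3b + c = 87/2
  4a - 2b + c = 35/2
  c = 3/2
Solving the system yields a = 6, b = 4, c = 3/2.
So h(u) = 6u² + 4u + 3/2.
Then h(-1) = 7/2.

7/2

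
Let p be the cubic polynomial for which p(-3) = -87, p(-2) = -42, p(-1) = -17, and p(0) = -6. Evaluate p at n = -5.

Forward differences of the values at n = -3, -2, -1, 0:
  p  : -87  -42  -17  -6
  Δ  : 45  25  11
  Δ^2: -20  -14
  Δ^3: 6
The third differences are constant, confirming degree 3.
Interpolating (Newton forward form) and evaluating at n = -5 gives p(-5) = -261.

-261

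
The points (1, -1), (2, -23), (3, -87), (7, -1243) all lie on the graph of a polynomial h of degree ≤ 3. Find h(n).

Write h(n) = an^3 + bn^2 + cn + d. Substituting each data point gives a linear system:
  a + b + c + d = -1
  8a + 4b + 2c + d = -23
  27a + 9b + 3c + d = -87
  343a + 49b + 7c + d = -1243
Solving the system yields a = -4, b = 3, c = -3, d = 3.
So h(n) = -4n³ + 3n² - 3n + 3.
Check: h(7) = -1243. ✓

h(n) = -4n^3 + 3n^2 - 3n + 3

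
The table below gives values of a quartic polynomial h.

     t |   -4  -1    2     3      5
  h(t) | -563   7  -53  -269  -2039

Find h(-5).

-1509

Using the Lagrange interpolation formula with nodes -4, -1, 2, 3, 5:
  L_0(t) = (t + 1)(t - 2)(t - 3)(t - 5) / 1134
  L_1(t) = (t + 4)(t - 2)(t - 3)(t - 5) / -216
  L_2(t) = (t + 4)(t + 1)(t - 3)(t - 5) / 54
  L_3(t) = (t + 4)(t + 1)(t - 2)(t - 5) / -56
  L_4(t) = (t + 4)(t + 1)(t - 2)(t - 3) / 324
Then h(t) = -563·L_0(t) + 7·L_1(t) - 53·L_2(t) - 269·L_3(t) - 2039·L_4(t).
Expanding and collecting terms gives h(t) = -3t⁴ - 2t³ + 4t² - 3t + 1.
Evaluating at t = -5: h(-5) = -1509.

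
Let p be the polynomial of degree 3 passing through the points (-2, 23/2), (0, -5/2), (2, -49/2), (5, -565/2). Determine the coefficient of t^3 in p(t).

-2

Write p(t) = at^3 + bt^2 + ct + d. Substituting each data point gives a linear system:
  -8a + 4b - 2c + d = 23/2
  d = -5/2
  8a + 4b + 2c + d = -49/2
  125a + 25b + 5c + d = -565/2
Solving the system yields a = -2, b = -1, c = -1, d = -5/2.
So p(t) = -2t^3 - t^2 - t - 5/2.
The leading coefficient is -2.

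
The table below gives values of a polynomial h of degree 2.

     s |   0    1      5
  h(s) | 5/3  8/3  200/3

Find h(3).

68/3

Using the Lagrange interpolation formula with nodes 0, 1, 5:
  L_0(s) = (s - 1)(s - 5) / 5
  L_1(s) = s(s - 5) / -4
  L_2(s) = s(s - 1) / 20
Then h(s) = 5/3·L_0(s) + 8/3·L_1(s) + 200/3·L_2(s).
Expanding and collecting terms gives h(s) = 3s^2 - 2s + 5/3.
Evaluating at s = 3: h(3) = 68/3.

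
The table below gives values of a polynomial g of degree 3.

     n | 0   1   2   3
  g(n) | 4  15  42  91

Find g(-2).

Using the Lagrange interpolation formula with nodes 0, 1, 2, 3:
  L_0(n) = (n - 1)(n - 2)(n - 3) / -6
  L_1(n) = n(n - 2)(n - 3) / 2
  L_2(n) = n(n - 1)(n - 3) / -2
  L_3(n) = n(n - 1)(n - 2) / 6
Then g(n) = 4·L_0(n) + 15·L_1(n) + 42·L_2(n) + 91·L_3(n).
Expanding and collecting terms gives g(n) = n^3 + 5n^2 + 5n + 4.
Evaluating at n = -2: g(-2) = 6.

6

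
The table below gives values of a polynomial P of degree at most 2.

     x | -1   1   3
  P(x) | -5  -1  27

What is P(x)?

P(x) = 3x^2 + 2x - 6

Using the Lagrange interpolation formula with nodes -1, 1, 3:
  L_0(x) = (x - 1)(x - 3) / 8
  L_1(x) = (x + 1)(x - 3) / -4
  L_2(x) = (x + 1)(x - 1) / 8
Then P(x) = -5·L_0(x) - 1·L_1(x) + 27·L_2(x).
Expanding and collecting terms gives P(x) = 3x² + 2x - 6.
Check: P(3) = 27. ✓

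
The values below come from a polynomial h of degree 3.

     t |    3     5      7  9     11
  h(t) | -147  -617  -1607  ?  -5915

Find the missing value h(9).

-3309

The 4 known points determine the degree-3 polynomial uniquely.
Write h(t) = at^3 + bt^2 + ct + d. Substituting each data point gives a linear system:
  27a + 9b + 3c + d = -147
  125a + 25b + 5c + d = -617
  343a + 49b + 7c + d = -1607
  1331a + 121b + 11c + d = -5915
Solving the system yields a = -4, b = -5, c = 1, d = 3.
So h(t) = -4t^3 - 5t^2 + t + 3.
Then h(9) = -3309.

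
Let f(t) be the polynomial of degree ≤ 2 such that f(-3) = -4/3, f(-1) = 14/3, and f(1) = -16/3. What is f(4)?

-151/3

Forward differences of the values at t = -3, -1, 1:
  f  : -4/3  14/3  -16/3
  Δ  : 6  -10
  Δ^2: -16
The second differences are constant, confirming degree 2.
Interpolating (Newton forward form) and evaluating at t = 4 gives f(4) = -151/3.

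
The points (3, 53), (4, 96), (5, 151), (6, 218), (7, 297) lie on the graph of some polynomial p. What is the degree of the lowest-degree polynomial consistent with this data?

Forward differences of the values at u = 3, 4, 5, 6, 7:
  p  : 53  96  151  218  297
  Δ  : 43  55  67  79
  Δ^2: 12  12  12
  Δ^3: 0  0
  Δ^4: 0
The second differences are constant (12) and nonzero, while all higher differences vanish, so the minimal degree is 2.

2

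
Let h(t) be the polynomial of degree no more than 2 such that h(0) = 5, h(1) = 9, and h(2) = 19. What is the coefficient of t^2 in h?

3

Write h(t) = at^2 + bt + c. Substituting each data point gives a linear system:
  c = 5
  a + b + c = 9
  4a + 2b + c = 19
Solving the system yields a = 3, b = 1, c = 5.
So h(t) = 3t^2 + t + 5.
The leading coefficient is 3.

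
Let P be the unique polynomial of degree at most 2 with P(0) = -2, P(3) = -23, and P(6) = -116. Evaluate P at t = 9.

Using the Lagrange interpolation formula with nodes 0, 3, 6:
  L_0(t) = (t - 3)(t - 6) / 18
  L_1(t) = t(t - 6) / -9
  L_2(t) = t(t - 3) / 18
Then P(t) = -2·L_0(t) - 23·L_1(t) - 116·L_2(t).
Expanding and collecting terms gives P(t) = -4t^2 + 5t - 2.
Evaluating at t = 9: P(9) = -281.

-281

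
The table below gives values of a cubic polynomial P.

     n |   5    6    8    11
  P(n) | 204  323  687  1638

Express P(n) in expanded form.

P(n) = n^3 + 2n^2 + 6n - 1

Using the Lagrange interpolation formula with nodes 5, 6, 8, 11:
  L_0(n) = (n - 6)(n - 8)(n - 11) / -18
  L_1(n) = (n - 5)(n - 8)(n - 11) / 10
  L_2(n) = (n - 5)(n - 6)(n - 11) / -18
  L_3(n) = (n - 5)(n - 6)(n - 8) / 90
Then P(n) = 204·L_0(n) + 323·L_1(n) + 687·L_2(n) + 1638·L_3(n).
Expanding and collecting terms gives P(n) = n^3 + 2n^2 + 6n - 1.
Check: P(11) = 1638. ✓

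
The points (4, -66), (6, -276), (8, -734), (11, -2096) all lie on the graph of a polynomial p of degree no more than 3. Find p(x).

p(x) = -2x^3 + 5x^2 - 3x - 6

Write p(x) = ax^3 + bx^2 + cx + d. Substituting each data point gives a linear system:
  64a + 16b + 4c + d = -66
  216a + 36b + 6c + d = -276
  512a + 64b + 8c + d = -734
  1331a + 121b + 11c + d = -2096
Solving the system yields a = -2, b = 5, c = -3, d = -6.
So p(x) = -2x^3 + 5x^2 - 3x - 6.
Check: p(4) = -66. ✓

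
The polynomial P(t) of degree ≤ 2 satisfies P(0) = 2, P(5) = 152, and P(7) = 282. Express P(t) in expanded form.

Using the Lagrange interpolation formula with nodes 0, 5, 7:
  L_0(t) = (t - 5)(t - 7) / 35
  L_1(t) = t(t - 7) / -10
  L_2(t) = t(t - 5) / 14
Then P(t) = 2·L_0(t) + 152·L_1(t) + 282·L_2(t).
Expanding and collecting terms gives P(t) = 5t² + 5t + 2.
Check: P(5) = 152. ✓

P(t) = 5t^2 + 5t + 2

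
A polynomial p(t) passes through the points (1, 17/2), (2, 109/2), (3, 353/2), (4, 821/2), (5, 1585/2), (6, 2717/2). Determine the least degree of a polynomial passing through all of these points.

Forward differences of the values at t = 1, 2, 3, 4, 5, 6:
  p  : 17/2  109/2  353/2  821/2  1585/2  2717/2
  Δ  : 46  122  234  382  566
  Δ^2: 76  112  148  184
  Δ^3: 36  36  36
  Δ^4: 0  0
  Δ^5: 0
The third differences are constant (36) and nonzero, while all higher differences vanish, so the minimal degree is 3.

3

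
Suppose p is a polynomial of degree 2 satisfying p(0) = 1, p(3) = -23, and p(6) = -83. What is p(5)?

Using the Lagrange interpolation formula with nodes 0, 3, 6:
  L_0(u) = (u - 3)(u - 6) / 18
  L_1(u) = u(u - 6) / -9
  L_2(u) = u(u - 3) / 18
Then p(u) = 1·L_0(u) - 23·L_1(u) - 83·L_2(u).
Expanding and collecting terms gives p(u) = -2u² - 2u + 1.
Evaluating at u = 5: p(5) = -59.

-59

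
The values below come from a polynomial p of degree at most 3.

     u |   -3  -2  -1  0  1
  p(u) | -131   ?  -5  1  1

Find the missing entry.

The 4 known points determine the degree-3 polynomial uniquely.
Write p(u) = au^3 + bu^2 + cu + d. Substituting each data point gives a linear system:
  -27a + 9b - 3c + d = -131
  -a + b - c + d = -5
  d = 1
  a + b + c + d = 1
Solving the system yields a = 4, b = -3, c = -1, d = 1.
So p(u) = 4u^3 - 3u^2 - u + 1.
Then p(-2) = -41.

-41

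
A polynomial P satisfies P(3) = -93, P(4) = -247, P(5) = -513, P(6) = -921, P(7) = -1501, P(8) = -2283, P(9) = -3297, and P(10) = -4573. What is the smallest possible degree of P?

Forward differences of the values at n = 3, 4, 5, 6, 7, 8, 9, 10:
  P  : -93  -247  -513  -921  -1501  -2283  -3297  -4573
  Δ  : -154  -266  -408  -580  -782  -1014  -1276
  Δ^2: -112  -142  -172  -202  -232  -262
  Δ^3: -30  -30  -30  -30  -30
  Δ^4: 0  0  0  0
  Δ^5: 0  0  0
  Δ^6: 0  0
  Δ^7: 0
The third differences are constant (-30) and nonzero, while all higher differences vanish, so the minimal degree is 3.

3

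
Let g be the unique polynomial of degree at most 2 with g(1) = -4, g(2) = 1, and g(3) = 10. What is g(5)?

Using the Lagrange interpolation formula with nodes 1, 2, 3:
  L_0(u) = (u - 2)(u - 3) / 2
  L_1(u) = (u - 1)(u - 3) / -1
  L_2(u) = (u - 1)(u - 2) / 2
Then g(u) = -4·L_0(u) + 1·L_1(u) + 10·L_2(u).
Expanding and collecting terms gives g(u) = 2u^2 - u - 5.
Evaluating at u = 5: g(5) = 40.

40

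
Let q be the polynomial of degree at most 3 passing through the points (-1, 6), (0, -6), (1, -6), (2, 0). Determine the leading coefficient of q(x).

-1

Write q(x) = ax^3 + bx^2 + cx + d. Substituting each data point gives a linear system:
  -a + b - c + d = 6
  d = -6
  a + b + c + d = -6
  8a + 4b + 2c + d = 0
Solving the system yields a = -1, b = 6, c = -5, d = -6.
So q(x) = -x³ + 6x² - 5x - 6.
The leading coefficient is -1.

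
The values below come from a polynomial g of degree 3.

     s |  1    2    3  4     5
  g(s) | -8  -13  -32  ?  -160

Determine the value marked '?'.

The 4 known points determine the degree-3 polynomial uniquely.
Write g(s) = as^3 + bs^2 + cs + d. Substituting each data point gives a linear system:
  a + b + c + d = -8
  8a + 4b + 2c + d = -13
  27a + 9b + 3c + d = -32
  125a + 25b + 5c + d = -160
Solving the system yields a = -2, b = 5, c = -6, d = -5.
So g(s) = -2s³ + 5s² - 6s - 5.
Then g(4) = -77.

-77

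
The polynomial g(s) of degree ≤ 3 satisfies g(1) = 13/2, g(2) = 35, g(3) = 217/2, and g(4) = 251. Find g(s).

g(s) = 4s^3 - (3/2)s^2 + 5s - 1

Write g(s) = as^3 + bs^2 + cs + d. Substituting each data point gives a linear system:
  a + b + c + d = 13/2
  8a + 4b + 2c + d = 35
  27a + 9b + 3c + d = 217/2
  64a + 16b + 4c + d = 251
Solving the system yields a = 4, b = -3/2, c = 5, d = -1.
So g(s) = 4s^3 - (3/2)s^2 + 5s - 1.
Check: g(1) = 13/2. ✓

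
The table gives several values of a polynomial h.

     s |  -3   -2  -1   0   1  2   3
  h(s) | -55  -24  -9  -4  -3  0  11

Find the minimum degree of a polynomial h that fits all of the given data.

Forward differences of the values at s = -3, -2, -1, 0, 1, 2, 3:
  h  : -55  -24  -9  -4  -3  0  11
  Δ  : 31  15  5  1  3  11
  Δ^2: -16  -10  -4  2  8
  Δ^3: 6  6  6  6
  Δ^4: 0  0  0
  Δ^5: 0  0
  Δ^6: 0
The third differences are constant (6) and nonzero, while all higher differences vanish, so the minimal degree is 3.

3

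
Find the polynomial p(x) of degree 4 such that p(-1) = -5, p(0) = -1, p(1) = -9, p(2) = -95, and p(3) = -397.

p(x) = -3x^4 - 5x^3 - 3x^2 + 3x - 1

Using the Lagrange interpolation formula with nodes -1, 0, 1, 2, 3:
  L_0(x) = x(x - 1)(x - 2)(x - 3) / 24
  L_1(x) = (x + 1)(x - 1)(x - 2)(x - 3) / -6
  L_2(x) = (x + 1)x(x - 2)(x - 3) / 4
  L_3(x) = (x + 1)x(x - 1)(x - 3) / -6
  L_4(x) = (x + 1)x(x - 1)(x - 2) / 24
Then p(x) = -5·L_0(x) - 1·L_1(x) - 9·L_2(x) - 95·L_3(x) - 397·L_4(x).
Expanding and collecting terms gives p(x) = -3x^4 - 5x^3 - 3x^2 + 3x - 1.
Check: p(3) = -397. ✓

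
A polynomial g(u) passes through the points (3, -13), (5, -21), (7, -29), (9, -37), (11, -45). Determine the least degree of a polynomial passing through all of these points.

1

Forward differences of the values at u = 3, 5, 7, 9, 11:
  g  : -13  -21  -29  -37  -45
  Δ  : -8  -8  -8  -8
  Δ^2: 0  0  0
  Δ^3: 0  0
  Δ^4: 0
The first differences are constant (-8) and nonzero, while all higher differences vanish, so the minimal degree is 1.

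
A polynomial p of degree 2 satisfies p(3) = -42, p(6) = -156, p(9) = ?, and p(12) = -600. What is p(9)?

The 3 known points determine the degree-2 polynomial uniquely.
Write p(t) = at^2 + bt + c. Substituting each data point gives a linear system:
  9a + 3b + c = -42
  36a + 6b + c = -156
  144a + 12b + c = -600
Solving the system yields a = -4, b = -2, c = 0.
So p(t) = -4t² - 2t.
Then p(9) = -342.

-342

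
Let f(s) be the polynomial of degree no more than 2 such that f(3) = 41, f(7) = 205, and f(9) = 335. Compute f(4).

Using the Lagrange interpolation formula with nodes 3, 7, 9:
  L_0(s) = (s - 7)(s - 9) / 24
  L_1(s) = (s - 3)(s - 9) / -8
  L_2(s) = (s - 3)(s - 7) / 12
Then f(s) = 41·L_0(s) + 205·L_1(s) + 335·L_2(s).
Expanding and collecting terms gives f(s) = 4s^2 + s + 2.
Evaluating at s = 4: f(4) = 70.

70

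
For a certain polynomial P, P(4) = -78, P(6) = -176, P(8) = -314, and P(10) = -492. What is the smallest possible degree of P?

2

Forward differences of the values at x = 4, 6, 8, 10:
  P  : -78  -176  -314  -492
  Δ  : -98  -138  -178
  Δ^2: -40  -40
  Δ^3: 0
The second differences are constant (-40) and nonzero, while all higher differences vanish, so the minimal degree is 2.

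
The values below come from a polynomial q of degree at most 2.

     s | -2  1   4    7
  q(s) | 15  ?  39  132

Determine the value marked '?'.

On equispaced nodes a degree-2 polynomial has vanishing third forward difference, so
  - q(-2) + 3·q(1) - 3·q(4) + q(7) = 0.
Substituting the known values and solving for q(1):
  3·q(1) = 0
  q(1) = 0.

0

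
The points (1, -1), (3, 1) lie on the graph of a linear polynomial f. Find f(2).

0

Write f(u) = au + b. Substituting each data point gives a linear system:
  a + b = -1
  3a + b = 1
Solving the system yields a = 1, b = -2.
So f(u) = u - 2.
Then f(2) = 0.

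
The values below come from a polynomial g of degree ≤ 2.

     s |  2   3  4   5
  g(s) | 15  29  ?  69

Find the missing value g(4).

47

On equispaced nodes a degree-2 polynomial has vanishing third forward difference, so
  - g(2) + 3·g(3) - 3·g(4) + g(5) = 0.
Substituting the known values and solving for g(4):
  -3·g(4) = -141
  g(4) = 47.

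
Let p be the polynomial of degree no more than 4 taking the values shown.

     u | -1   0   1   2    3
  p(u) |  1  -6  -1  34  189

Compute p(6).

Using the Lagrange interpolation formula with nodes -1, 0, 1, 2, 3:
  L_0(u) = u(u - 1)(u - 2)(u - 3) / 24
  L_1(u) = (u + 1)(u - 1)(u - 2)(u - 3) / -6
  L_2(u) = (u + 1)u(u - 2)(u - 3) / 4
  L_3(u) = (u + 1)u(u - 1)(u - 3) / -6
  L_4(u) = (u + 1)u(u - 1)(u - 2) / 24
Then p(u) = 1·L_0(u) - 6·L_1(u) - 1·L_2(u) + 34·L_3(u) + 189·L_4(u).
Expanding and collecting terms gives p(u) = 3u^4 - 3u^3 + 3u^2 + 2u - 6.
Evaluating at u = 6: p(6) = 3354.

3354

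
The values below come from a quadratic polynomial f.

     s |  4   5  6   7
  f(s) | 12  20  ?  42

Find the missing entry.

30

The 3 known points determine the degree-2 polynomial uniquely.
Write f(s) = as^2 + bs + c. Substituting each data point gives a linear system:
  16a + 4b + c = 12
  25a + 5b + c = 20
  49a + 7b + c = 42
Solving the system yields a = 1, b = -1, c = 0.
So f(s) = s^2 - s.
Then f(6) = 30.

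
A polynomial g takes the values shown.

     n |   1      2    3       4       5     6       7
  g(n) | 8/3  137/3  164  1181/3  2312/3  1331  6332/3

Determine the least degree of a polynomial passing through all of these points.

3

Forward differences of the values at n = 1, 2, 3, 4, 5, 6, 7:
  g  : 8/3  137/3  164  1181/3  2312/3  1331  6332/3
  Δ  : 43  355/3  689/3  377  1681/3  2339/3
  Δ^2: 226/3  334/3  442/3  550/3  658/3
  Δ^3: 36  36  36  36
  Δ^4: 0  0  0
  Δ^5: 0  0
  Δ^6: 0
The third differences are constant (36) and nonzero, while all higher differences vanish, so the minimal degree is 3.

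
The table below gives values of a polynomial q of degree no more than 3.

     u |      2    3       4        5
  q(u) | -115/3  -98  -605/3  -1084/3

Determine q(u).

q(u) = -2u^3 - 4u^2 - (5/3)u - 3

Using the Lagrange interpolation formula with nodes 2, 3, 4, 5:
  L_0(u) = (u - 3)(u - 4)(u - 5) / -6
  L_1(u) = (u - 2)(u - 4)(u - 5) / 2
  L_2(u) = (u - 2)(u - 3)(u - 5) / -2
  L_3(u) = (u - 2)(u - 3)(u - 4) / 6
Then q(u) = -115/3·L_0(u) - 98·L_1(u) - 605/3·L_2(u) - 1084/3·L_3(u).
Expanding and collecting terms gives q(u) = -2u³ - 4u² - (5/3)u - 3.
Check: q(3) = -98. ✓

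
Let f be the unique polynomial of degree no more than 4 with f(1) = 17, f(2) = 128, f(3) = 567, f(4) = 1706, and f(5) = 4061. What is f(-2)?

Using the Lagrange interpolation formula with nodes 1, 2, 3, 4, 5:
  L_0(t) = (t - 2)(t - 3)(t - 4)(t - 5) / 24
  L_1(t) = (t - 1)(t - 3)(t - 4)(t - 5) / -6
  L_2(t) = (t - 1)(t - 2)(t - 4)(t - 5) / 4
  L_3(t) = (t - 1)(t - 2)(t - 3)(t - 5) / -6
  L_4(t) = (t - 1)(t - 2)(t - 3)(t - 4) / 24
Then f(t) = 17·L_0(t) + 128·L_1(t) + 567·L_2(t) + 1706·L_3(t) + 4061·L_4(t).
Expanding and collecting terms gives f(t) = 6t^4 + 2t^3 + 2t^2 + t + 6.
Evaluating at t = -2: f(-2) = 92.

92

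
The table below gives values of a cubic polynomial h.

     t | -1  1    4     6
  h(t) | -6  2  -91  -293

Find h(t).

Write h(t) = at^3 + bt^2 + ct + d. Substituting each data point gives a linear system:
  -a + b - c + d = -6
  a + b + c + d = 2
  64a + 16b + 4c + d = -91
  216a + 36b + 6c + d = -293
Solving the system yields a = -1, b = -3, c = 5, d = 1.
So h(t) = -t³ - 3t² + 5t + 1.
Check: h(1) = 2. ✓

h(t) = -t^3 - 3t^2 + 5t + 1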